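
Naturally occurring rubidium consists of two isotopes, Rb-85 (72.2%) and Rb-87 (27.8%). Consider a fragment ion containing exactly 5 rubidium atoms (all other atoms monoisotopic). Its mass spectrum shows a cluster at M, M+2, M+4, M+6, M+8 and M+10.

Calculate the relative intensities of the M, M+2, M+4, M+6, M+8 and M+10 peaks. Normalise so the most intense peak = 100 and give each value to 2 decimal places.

Each Rb atom is independently Rb-85 (p = 0.722) or Rb-87 (q = 0.278); the cluster is the binomial expansion (p + q)^5.
P(M) = 0.722^5 = 0.196194
P(M+2) = 5 × 0.722^4 × 0.278^1 = 0.377714
P(M+4) = 10 × 0.722^3 × 0.278^2 = 0.290872
P(M+6) = 10 × 0.722^2 × 0.278^3 = 0.111998
P(M+8) = 5 × 0.722^1 × 0.278^4 = 0.021562
P(M+10) = 0.278^5 = 0.001660
The M+2 peak is largest (0.377714); scaling to 100 gives 51.94 : 100.00 : 77.01 : 29.65 : 5.71 : 0.44.

51.94 : 100.00 : 77.01 : 29.65 : 5.71 : 0.44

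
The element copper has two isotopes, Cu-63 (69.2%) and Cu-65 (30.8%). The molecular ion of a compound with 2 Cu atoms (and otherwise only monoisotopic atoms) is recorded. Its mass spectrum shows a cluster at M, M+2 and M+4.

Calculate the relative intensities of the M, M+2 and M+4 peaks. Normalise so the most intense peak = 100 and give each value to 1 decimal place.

100.0 : 89.0 : 19.8

Expanding (0.692 + 0.308)^2:
P(M) = 0.692^2 = 0.478864
P(M+2) = 2 × 0.692^1 × 0.308^1 = 0.426272
P(M+4) = 0.308^2 = 0.094864
The M peak is largest (0.478864); scaling to 100 gives 100.0 : 89.0 : 19.8.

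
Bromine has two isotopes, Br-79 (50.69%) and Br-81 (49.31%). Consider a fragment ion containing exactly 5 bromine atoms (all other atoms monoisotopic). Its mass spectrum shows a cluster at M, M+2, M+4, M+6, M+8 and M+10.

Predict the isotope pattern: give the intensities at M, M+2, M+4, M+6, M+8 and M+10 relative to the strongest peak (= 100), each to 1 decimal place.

10.6 : 51.4 : 100.0 : 97.3 : 47.3 : 9.2

The 5 Br atoms are independent, so intensities follow the terms of (0.5069 + 0.4931)^5.
P(M) = 0.5069^5 = 0.033467
P(M+2) = 5 × 0.5069^4 × 0.4931^1 = 0.162777
P(M+4) = 10 × 0.5069^3 × 0.4931^2 = 0.316692
P(M+6) = 10 × 0.5069^2 × 0.4931^3 = 0.308070
P(M+8) = 5 × 0.5069^1 × 0.4931^4 = 0.149842
P(M+10) = 0.4931^5 = 0.029152
The M+4 peak is largest (0.316692); scaling to 100 gives 10.6 : 51.4 : 100.0 : 97.3 : 47.3 : 9.2.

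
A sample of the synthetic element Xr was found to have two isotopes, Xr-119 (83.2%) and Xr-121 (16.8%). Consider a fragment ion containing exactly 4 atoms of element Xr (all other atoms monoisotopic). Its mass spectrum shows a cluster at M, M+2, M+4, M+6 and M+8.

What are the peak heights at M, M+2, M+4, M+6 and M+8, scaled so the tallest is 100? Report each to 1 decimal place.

100.0 : 80.8 : 24.5 : 3.3 : 0.2

Each Xr atom is independently Xr-119 (p = 0.832) or Xr-121 (q = 0.168); the cluster is the binomial expansion (p + q)^4.
P(M) = 0.832^4 = 0.479174
P(M+2) = 4 × 0.832^3 × 0.168^1 = 0.387025
P(M+4) = 6 × 0.832^2 × 0.168^2 = 0.117224
P(M+6) = 4 × 0.832^1 × 0.168^3 = 0.015780
P(M+8) = 0.168^4 = 0.000797
The M peak is largest (0.479174); scaling to 100 gives 100.0 : 80.8 : 24.5 : 3.3 : 0.2.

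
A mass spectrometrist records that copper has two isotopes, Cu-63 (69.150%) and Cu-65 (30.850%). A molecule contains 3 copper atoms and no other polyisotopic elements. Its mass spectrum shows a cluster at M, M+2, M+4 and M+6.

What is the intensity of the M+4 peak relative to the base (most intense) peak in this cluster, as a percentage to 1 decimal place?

44.6%

Term probabilities: M 0.3307, M+2 0.4425, M+4 0.1974, M+6 0.0294. Base peak = M+2.
P(M+2) = C(3,1) × 0.69150^2 × 0.30850^1 = 3 × 0.47817225 × 0.3085 = 0.442548 (base)
P(M+4) = C(3,2) × 0.69150^1 × 0.30850^2 = 3 × 0.6915 × 0.09517225 = 0.197435
Relative intensity = 0.197435 / 0.442548 × 100 = 44.6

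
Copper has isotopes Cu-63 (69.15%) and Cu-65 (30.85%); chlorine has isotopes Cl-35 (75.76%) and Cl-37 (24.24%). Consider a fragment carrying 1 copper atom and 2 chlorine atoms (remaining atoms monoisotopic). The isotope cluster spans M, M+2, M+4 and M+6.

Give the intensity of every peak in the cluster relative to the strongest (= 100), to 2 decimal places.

Copper pattern (n=1): 0.6915 : 0.3085
Chlorine pattern (n=2): 0.57395776 : 0.36728448 : 0.05875776
Convolve the two distributions (both contribute in 2-u steps):
  M: 0.6915×0.57395776 = 0.396892
  M+2: 0.6915×0.36728448 + 0.3085×0.57395776 = 0.431043
  M+4: 0.6915×0.05875776 + 0.3085×0.36728448 = 0.153938
  M+6: 0.3085×0.05875776 = 0.018127
Scale to base peak (0.431043) = 100: 92.08 : 100.00 : 35.71 : 4.21

92.08 : 100.00 : 35.71 : 4.21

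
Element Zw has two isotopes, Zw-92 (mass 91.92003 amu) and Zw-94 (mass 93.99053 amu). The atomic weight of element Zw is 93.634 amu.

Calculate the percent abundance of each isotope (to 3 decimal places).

Zw-92: 17.220%, Zw-94: 82.780%

With x = fraction of Zw-92 (so Zw-94 is 1 − x):
91.92003·x + 93.99053·(1 − x) = 93.634
(91.92003 − 93.99053)·x = 93.634 − 93.99053
x = -0.35653 / -2.07050 = 0.17220 → 17.220% Zw-92, 82.780% Zw-94.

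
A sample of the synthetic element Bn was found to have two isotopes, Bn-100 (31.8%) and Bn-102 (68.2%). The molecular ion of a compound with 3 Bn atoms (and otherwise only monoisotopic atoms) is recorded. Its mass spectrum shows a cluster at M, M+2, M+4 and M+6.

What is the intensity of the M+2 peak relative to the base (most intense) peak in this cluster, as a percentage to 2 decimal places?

46.63%

(0.318 + 0.682)^3 gives M 0.0322, M+2 0.2069, M+4 0.4437, M+6 0.3172; the largest is M+4.
P(M+4) = C(3,2) × 0.318^1 × 0.682^2 = 3 × 0.3180 × 0.465124 = 0.443728 (base)
P(M+2) = C(3,1) × 0.318^2 × 0.682^1 = 3 × 0.101124 × 0.6820 = 0.206900
Relative intensity = 0.206900 / 0.443728 × 100 = 46.63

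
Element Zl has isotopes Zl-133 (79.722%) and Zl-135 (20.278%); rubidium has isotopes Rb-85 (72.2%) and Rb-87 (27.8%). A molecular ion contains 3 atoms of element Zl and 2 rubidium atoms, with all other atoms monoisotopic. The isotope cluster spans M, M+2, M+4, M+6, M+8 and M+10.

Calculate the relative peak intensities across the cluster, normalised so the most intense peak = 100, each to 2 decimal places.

Element Zl pattern (n=3): 0.50668093 : 0.38663641 : 0.09834441 : 0.00833826
Rubidium pattern (n=2): 0.521284 : 0.401432 : 0.077284
Convolve the two distributions (both contribute in 2-u steps):
  M: 0.50668093×0.521284 = 0.264125
  M+2: 0.50668093×0.401432 + 0.38663641×0.521284 = 0.404945
  M+4: 0.50668093×0.077284 + 0.38663641×0.401432 + 0.09834441×0.521284 = 0.245632
  M+6: 0.38663641×0.077284 + 0.09834441×0.401432 + 0.00833826×0.521284 = 0.073706
  M+8: 0.09834441×0.077284 + 0.00833826×0.401432 = 0.010948
  M+10: 0.00833826×0.077284 = 0.000644
Scale to base peak (0.404945) = 100: 65.22 : 100.00 : 60.66 : 18.20 : 2.70 : 0.16

65.22 : 100.00 : 60.66 : 18.20 : 2.70 : 0.16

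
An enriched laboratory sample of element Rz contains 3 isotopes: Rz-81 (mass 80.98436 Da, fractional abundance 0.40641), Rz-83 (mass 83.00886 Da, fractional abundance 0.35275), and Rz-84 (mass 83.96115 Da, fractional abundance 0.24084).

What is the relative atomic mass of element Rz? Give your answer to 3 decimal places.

82.415 Da

Weight each isotope mass by its fractional abundance: 0.40641 × 80.98436 + 0.35275 × 83.00886 + 0.24084 × 83.96115
= 32.912854 + 29.281375 + 20.221203 = 82.415432 Da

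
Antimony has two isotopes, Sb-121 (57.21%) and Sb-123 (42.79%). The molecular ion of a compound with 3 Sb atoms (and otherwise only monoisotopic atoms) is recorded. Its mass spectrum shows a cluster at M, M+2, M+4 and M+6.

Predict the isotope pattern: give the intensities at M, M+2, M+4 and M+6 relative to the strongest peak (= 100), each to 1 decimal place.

The 3 Sb atoms are independent, so intensities follow the terms of (0.5721 + 0.4279)^3.
P(M) = 0.5721^3 = 0.187247
P(M+2) = 3 × 0.5721^2 × 0.4279^1 = 0.420153
P(M+4) = 3 × 0.5721^1 × 0.4279^2 = 0.314252
P(M+6) = 0.4279^3 = 0.078348
The M+2 peak is largest (0.420153); scaling to 100 gives 44.6 : 100.0 : 74.8 : 18.6.

44.6 : 100.0 : 74.8 : 18.6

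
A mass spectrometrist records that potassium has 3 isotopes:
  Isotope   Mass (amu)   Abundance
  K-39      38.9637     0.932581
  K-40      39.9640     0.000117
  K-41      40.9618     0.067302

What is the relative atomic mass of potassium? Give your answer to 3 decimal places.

The abundance-weighted mean is 0.932581 × 38.9637 + 0.000117 × 39.9640 + 0.067302 × 40.9618
= 36.33681 + 0.00468 + 2.75681 = 39.09830 amu

39.098 amu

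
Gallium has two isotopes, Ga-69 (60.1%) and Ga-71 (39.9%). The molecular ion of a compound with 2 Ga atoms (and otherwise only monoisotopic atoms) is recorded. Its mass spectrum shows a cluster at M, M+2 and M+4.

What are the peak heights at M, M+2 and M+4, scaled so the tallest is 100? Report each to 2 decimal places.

75.31 : 100.00 : 33.19

Expanding (0.601 + 0.399)^2:
P(M) = 0.601^2 = 0.361201
P(M+2) = 2 × 0.601^1 × 0.399^1 = 0.479598
P(M+4) = 0.399^2 = 0.159201
The M+2 peak is largest (0.479598); scaling to 100 gives 75.31 : 100.00 : 33.19.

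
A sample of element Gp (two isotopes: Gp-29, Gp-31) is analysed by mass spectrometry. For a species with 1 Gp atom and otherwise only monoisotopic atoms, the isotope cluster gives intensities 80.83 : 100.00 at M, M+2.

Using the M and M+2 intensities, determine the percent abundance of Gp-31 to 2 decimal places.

55.30%

Let p = fractional abundance of Gp-29. I(M+2)/I(M) = [C(1,1)·p^0·(1−p)] / p^1 = 1·(1−p)/p = 100.00/80.83 = 1.2372
(1−p)/p = 1.2372/1 = 1.2372  ⇒  p = 1/(1 + 1.2372) = 0.4470
Gp-29: 44.70%, Gp-31: 55.30%.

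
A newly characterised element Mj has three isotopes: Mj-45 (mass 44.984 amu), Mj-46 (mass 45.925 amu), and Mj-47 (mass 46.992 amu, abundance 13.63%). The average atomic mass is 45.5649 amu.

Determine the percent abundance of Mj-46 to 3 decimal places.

32.647%

The remaining 86.37% is split between Mj-45 (fraction x) and Mj-46 (fraction 0.8637 − x).
Substituting: 44.984x + 45.925(0.8637 − x) = 39.1598904
(44.984 − 45.925)x = -0.5055321  ⇒  x = 0.53723, y = 0.32647
Mj-45: 53.723%, Mj-46: 32.647%.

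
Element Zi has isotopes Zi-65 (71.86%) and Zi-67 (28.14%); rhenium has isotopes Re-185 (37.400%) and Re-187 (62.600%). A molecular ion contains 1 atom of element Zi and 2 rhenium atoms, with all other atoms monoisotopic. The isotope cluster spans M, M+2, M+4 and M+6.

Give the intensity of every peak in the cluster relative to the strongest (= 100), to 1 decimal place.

24.3 : 90.9 : 100.0 : 26.7

Element Zi pattern (n=1): 0.7186 : 0.2814
Rhenium pattern (n=2): 0.139876 : 0.468248 : 0.391876
Convolve the two distributions (both contribute in 2-u steps):
  M: 0.7186×0.139876 = 0.100515
  M+2: 0.7186×0.468248 + 0.2814×0.139876 = 0.375844
  M+4: 0.7186×0.391876 + 0.2814×0.468248 = 0.413367
  M+6: 0.2814×0.391876 = 0.110274
Scale to base peak (0.413367) = 100: 24.3 : 90.9 : 100.0 : 26.7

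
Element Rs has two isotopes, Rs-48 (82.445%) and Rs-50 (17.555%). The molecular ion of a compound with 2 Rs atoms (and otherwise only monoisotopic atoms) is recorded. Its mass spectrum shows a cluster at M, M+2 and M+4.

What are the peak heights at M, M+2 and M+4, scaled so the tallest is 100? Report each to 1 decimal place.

Each Rs atom is independently Rs-48 (p = 0.82445) or Rs-50 (q = 0.17555); the cluster is the binomial expansion (p + q)^2.
P(M) = 0.82445^2 = 0.679718
P(M+2) = 2 × 0.82445^1 × 0.17555^1 = 0.289464
P(M+4) = 0.17555^2 = 0.030818
The M peak is largest (0.679718); scaling to 100 gives 100.0 : 42.6 : 4.5.

100.0 : 42.6 : 4.5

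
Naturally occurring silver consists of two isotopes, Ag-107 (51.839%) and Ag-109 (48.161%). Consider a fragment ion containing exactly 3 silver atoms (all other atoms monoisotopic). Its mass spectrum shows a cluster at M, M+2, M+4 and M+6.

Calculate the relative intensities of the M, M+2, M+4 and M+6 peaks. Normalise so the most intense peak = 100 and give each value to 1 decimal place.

Each Ag atom is independently Ag-107 (p = 0.51839) or Ag-109 (q = 0.48161); the cluster is the binomial expansion (p + q)^3.
P(M) = 0.51839^3 = 0.139306
P(M+2) = 3 × 0.51839^2 × 0.48161^1 = 0.388267
P(M+4) = 3 × 0.51839^1 × 0.48161^2 = 0.360719
P(M+6) = 0.48161^3 = 0.111709
The M+2 peak is largest (0.388267); scaling to 100 gives 35.9 : 100.0 : 92.9 : 28.8.

35.9 : 100.0 : 92.9 : 28.8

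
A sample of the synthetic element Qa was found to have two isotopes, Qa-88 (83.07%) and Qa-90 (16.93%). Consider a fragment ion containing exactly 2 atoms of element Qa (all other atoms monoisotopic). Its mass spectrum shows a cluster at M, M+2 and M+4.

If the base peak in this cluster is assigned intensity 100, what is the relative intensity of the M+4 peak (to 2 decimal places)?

4.15

Binomial terms of (0.8307 + 0.1693)^2: M 0.6901, M+2 0.2813, M+4 0.0287 → M is the base peak.
P(M) = C(2,0) × 0.8307^2 × 0.1693^0 = 1 × 0.69006249 × 1.0000 = 0.690062 (base)
P(M+4) = C(2,2) × 0.8307^0 × 0.1693^2 = 1 × 1.0000 × 0.02866249 = 0.028662
Relative intensity = 0.028662 / 0.690062 × 100 = 4.15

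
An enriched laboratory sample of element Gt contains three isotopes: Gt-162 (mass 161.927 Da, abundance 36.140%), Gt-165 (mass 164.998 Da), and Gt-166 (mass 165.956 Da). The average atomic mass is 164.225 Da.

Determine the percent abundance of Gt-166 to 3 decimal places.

35.163%

The remaining 63.860% is split between Gt-165 (fraction x) and Gt-166 (fraction 0.63860 − x).
Substituting: 164.998x + 165.956(0.63860 − x) = 105.7045822
(164.998 − 165.956)x = -0.2749194  ⇒  x = 0.28697, y = 0.35163
Gt-165: 28.697%, Gt-166: 35.163%.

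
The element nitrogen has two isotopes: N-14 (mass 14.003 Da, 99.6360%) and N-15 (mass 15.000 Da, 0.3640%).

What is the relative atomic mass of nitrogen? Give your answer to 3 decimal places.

14.007 Da

Average mass = Σ (abundance × isotope mass) = 0.996360 × 14.003 + 0.003640 × 15.000
= 13.9520 + 0.0546 = 14.0066 Da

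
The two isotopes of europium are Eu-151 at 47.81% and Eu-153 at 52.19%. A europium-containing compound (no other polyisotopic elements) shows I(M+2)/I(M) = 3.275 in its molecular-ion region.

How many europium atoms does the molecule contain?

3

For n independent Eu atoms, I(M+2)/I(M) = n · (abundance Eu-153) / (abundance Eu-151) = n · 0.5219/0.4781.
n = 3.275 × 0.4781/0.5219 = 3.00 ≈ 3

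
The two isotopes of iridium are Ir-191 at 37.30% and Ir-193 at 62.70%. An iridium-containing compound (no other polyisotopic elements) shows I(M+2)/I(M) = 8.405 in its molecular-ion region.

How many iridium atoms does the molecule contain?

With n Ir atoms, P(M+2)/P(M) = C(n,1)·p^(n−1)q / p^n = n·q/p = n · 0.6270/0.3730.
n = 8.405 × 0.3730/0.6270 = 5.00 ≈ 5

5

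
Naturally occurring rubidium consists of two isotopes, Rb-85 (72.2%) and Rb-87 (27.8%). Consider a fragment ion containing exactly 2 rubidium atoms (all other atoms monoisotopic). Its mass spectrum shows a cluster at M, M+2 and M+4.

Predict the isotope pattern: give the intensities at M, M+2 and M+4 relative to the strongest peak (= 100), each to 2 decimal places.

The 2 Rb atoms are independent, so intensities follow the terms of (0.722 + 0.278)^2.
P(M) = 0.722^2 = 0.521284
P(M+2) = 2 × 0.722^1 × 0.278^1 = 0.401432
P(M+4) = 0.278^2 = 0.077284
The M peak is largest (0.521284); scaling to 100 gives 100.00 : 77.01 : 14.83.

100.00 : 77.01 : 14.83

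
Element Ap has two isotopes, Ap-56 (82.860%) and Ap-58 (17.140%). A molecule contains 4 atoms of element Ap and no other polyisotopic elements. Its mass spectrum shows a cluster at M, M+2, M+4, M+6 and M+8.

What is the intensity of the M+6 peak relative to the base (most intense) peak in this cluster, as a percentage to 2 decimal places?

(0.82860 + 0.17140)^4 gives M 0.4714, M+2 0.3900, M+4 0.1210, M+6 0.0167, M+8 0.0009; the largest is M.
P(M) = C(4,0) × 0.82860^4 × 0.17140^0 = 1 × 0.4713893 × 1.0000 = 0.471389 (base)
P(M+6) = C(4,3) × 0.82860^1 × 0.17140^3 = 4 × 0.8286 × 0.00503538 = 0.016689
Relative intensity = 0.016689 / 0.471389 × 100 = 3.54

3.54%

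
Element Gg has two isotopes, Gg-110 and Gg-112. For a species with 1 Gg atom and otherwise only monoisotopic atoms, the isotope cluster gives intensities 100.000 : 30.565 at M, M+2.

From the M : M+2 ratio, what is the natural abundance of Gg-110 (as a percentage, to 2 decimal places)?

If p is the fraction of Gg that is Gg-110, then I(M+2)/I(M) = [C(1,1)·p^0·(1−p)] / p^1 = 1·(1−p)/p = 30.565/100.000 = 0.3057
(1−p)/p = 0.3057/1 = 0.3057  ⇒  p = 1/(1 + 0.3057) = 0.7659
Gg-110: 76.59%, Gg-112: 23.41%.

76.59%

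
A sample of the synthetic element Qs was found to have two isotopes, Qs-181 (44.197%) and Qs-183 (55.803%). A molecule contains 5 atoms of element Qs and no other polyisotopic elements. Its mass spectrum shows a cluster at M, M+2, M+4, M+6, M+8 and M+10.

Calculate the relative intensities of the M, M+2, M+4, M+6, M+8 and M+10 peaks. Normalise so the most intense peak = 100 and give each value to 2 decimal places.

4.97 : 31.36 : 79.20 : 100.00 : 63.13 : 15.94

The 5 Qs atoms are independent, so intensities follow the terms of (0.44197 + 0.55803)^5.
P(M) = 0.44197^5 = 0.016864
P(M+2) = 5 × 0.44197^4 × 0.55803^1 = 0.106463
P(M+4) = 10 × 0.44197^3 × 0.55803^2 = 0.268840
P(M+6) = 10 × 0.44197^2 × 0.55803^3 = 0.339436
P(M+8) = 5 × 0.44197^1 × 0.55803^4 = 0.214286
P(M+10) = 0.55803^5 = 0.054111
The M+6 peak is largest (0.339436); scaling to 100 gives 4.97 : 31.36 : 79.20 : 100.00 : 63.13 : 15.94.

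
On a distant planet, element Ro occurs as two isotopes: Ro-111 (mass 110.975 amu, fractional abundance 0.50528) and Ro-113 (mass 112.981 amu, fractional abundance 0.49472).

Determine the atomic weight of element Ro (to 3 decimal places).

111.967 amu

Average mass = Σ (abundance × isotope mass) = 0.50528 × 110.975 + 0.49472 × 112.981
= 56.0734 + 55.8940 = 111.9674 amu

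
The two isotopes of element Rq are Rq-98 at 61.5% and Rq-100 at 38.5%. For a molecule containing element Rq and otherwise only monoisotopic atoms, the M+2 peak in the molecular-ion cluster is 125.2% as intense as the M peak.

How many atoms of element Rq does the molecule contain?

With n Rq atoms, P(M+2)/P(M) = C(n,1)·p^(n−1)q / p^n = n·q/p = n · 0.385/0.615.
n = 1.252 × 0.615/0.385 = 2.00 ≈ 2

2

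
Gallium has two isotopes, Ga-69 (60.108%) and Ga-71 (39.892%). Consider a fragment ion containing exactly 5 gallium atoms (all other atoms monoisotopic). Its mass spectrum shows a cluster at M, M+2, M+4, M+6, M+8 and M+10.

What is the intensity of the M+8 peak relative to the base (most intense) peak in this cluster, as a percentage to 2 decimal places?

22.02%

(0.60108 + 0.39892)^5 gives M 0.0785, M+2 0.2604, M+4 0.3456, M+6 0.2294, M+8 0.0761, M+10 0.0101; the largest is M+4.
P(M+4) = C(5,2) × 0.60108^3 × 0.39892^2 = 10 × 0.2171685 × 0.15913717 = 0.345596 (base)
P(M+8) = C(5,4) × 0.60108^1 × 0.39892^4 = 5 × 0.60108 × 0.02532464 = 0.076111
Relative intensity = 0.076111 / 0.345596 × 100 = 22.02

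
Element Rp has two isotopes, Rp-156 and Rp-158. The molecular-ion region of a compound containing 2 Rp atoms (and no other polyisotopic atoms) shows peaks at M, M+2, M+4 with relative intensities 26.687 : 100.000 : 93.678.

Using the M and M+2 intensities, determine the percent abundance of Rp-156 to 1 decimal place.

If p is the fraction of Rp that is Rp-156, then I(M+2)/I(M) = [C(2,1)·p^1·(1−p)] / p^2 = 2·(1−p)/p = 100.000/26.687 = 3.7471
(1−p)/p = 3.7471/2 = 1.8736  ⇒  p = 1/(1 + 1.8736) = 0.3480
Rp-156: 34.8%, Rp-158: 65.2%.

34.8%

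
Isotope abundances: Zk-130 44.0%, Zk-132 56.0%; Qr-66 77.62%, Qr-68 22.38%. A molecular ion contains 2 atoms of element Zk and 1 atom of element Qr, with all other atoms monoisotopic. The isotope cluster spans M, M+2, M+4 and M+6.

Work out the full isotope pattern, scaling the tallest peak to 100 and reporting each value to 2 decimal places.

Element Zk pattern (n=2): 0.1936 : 0.4928 : 0.3136
Element Qr pattern (n=1): 0.7762 : 0.2238
Convolve the two distributions (both contribute in 2-u steps):
  M: 0.1936×0.7762 = 0.150272
  M+2: 0.1936×0.2238 + 0.4928×0.7762 = 0.425839
  M+4: 0.4928×0.2238 + 0.3136×0.7762 = 0.353705
  M+6: 0.3136×0.2238 = 0.070184
Scale to base peak (0.425839) = 100: 35.29 : 100.00 : 83.06 : 16.48

35.29 : 100.00 : 83.06 : 16.48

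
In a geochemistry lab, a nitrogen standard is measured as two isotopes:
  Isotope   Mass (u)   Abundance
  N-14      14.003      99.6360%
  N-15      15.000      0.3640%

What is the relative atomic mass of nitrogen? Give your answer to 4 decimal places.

14.0066 u

Average mass = Σ (abundance × isotope mass) = 0.996360 × 14.003 + 0.003640 × 15.000
= 13.95203 + 0.05460 = 14.00663 u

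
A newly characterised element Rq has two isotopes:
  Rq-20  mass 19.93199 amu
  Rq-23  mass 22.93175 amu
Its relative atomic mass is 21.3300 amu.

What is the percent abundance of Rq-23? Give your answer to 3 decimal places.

46.604%

Let x be the fractional abundance of Rq-20; then Rq-23 has abundance 1 − x.
19.93199·x + 22.93175·(1 − x) = 21.3300
(19.93199 − 22.93175)·x = 21.3300 − 22.93175
x = -1.60175 / -2.99976 = 0.53396 → 53.396% Rq-20, 46.604% Rq-23.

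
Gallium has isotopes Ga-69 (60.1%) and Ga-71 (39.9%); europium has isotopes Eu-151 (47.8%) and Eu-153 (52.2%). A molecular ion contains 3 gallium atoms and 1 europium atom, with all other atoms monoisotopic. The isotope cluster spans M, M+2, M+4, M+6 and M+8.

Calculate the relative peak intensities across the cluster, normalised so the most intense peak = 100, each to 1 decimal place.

Gallium pattern (n=3): 0.2170818 : 0.4323576 : 0.2870394 : 0.0635212
Europium pattern (n=1): 0.4780 : 0.5220
Convolve the two distributions (both contribute in 2-u steps):
  M: 0.2170818×0.4780 = 0.103765
  M+2: 0.2170818×0.5220 + 0.4323576×0.4780 = 0.319984
  M+4: 0.4323576×0.5220 + 0.2870394×0.4780 = 0.362896
  M+6: 0.2870394×0.5220 + 0.0635212×0.4780 = 0.180198
  M+8: 0.0635212×0.5220 = 0.033158
Scale to base peak (0.362896) = 100: 28.6 : 88.2 : 100.0 : 49.7 : 9.1

28.6 : 88.2 : 100.0 : 49.7 : 9.1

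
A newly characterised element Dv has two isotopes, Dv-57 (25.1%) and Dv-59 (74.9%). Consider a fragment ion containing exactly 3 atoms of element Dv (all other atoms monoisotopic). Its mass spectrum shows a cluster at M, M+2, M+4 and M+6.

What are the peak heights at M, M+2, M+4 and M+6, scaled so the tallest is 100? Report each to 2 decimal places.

The 3 Dv atoms are independent, so intensities follow the terms of (0.251 + 0.749)^3.
P(M) = 0.251^3 = 0.015813
P(M+2) = 3 × 0.251^2 × 0.749^1 = 0.141563
P(M+4) = 3 × 0.251^1 × 0.749^2 = 0.422434
P(M+6) = 0.749^3 = 0.420190
The M+4 peak is largest (0.422434); scaling to 100 gives 3.74 : 33.51 : 100.00 : 99.47.

3.74 : 33.51 : 100.00 : 99.47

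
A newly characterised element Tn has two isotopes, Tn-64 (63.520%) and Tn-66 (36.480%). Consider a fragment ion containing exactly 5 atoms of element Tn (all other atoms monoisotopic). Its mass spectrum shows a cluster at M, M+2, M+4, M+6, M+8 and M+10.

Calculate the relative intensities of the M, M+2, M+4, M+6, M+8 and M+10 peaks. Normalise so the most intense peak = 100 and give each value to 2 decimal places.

Expanding (0.63520 + 0.36480)^5:
P(M) = 0.63520^5 = 0.103408
P(M+2) = 5 × 0.63520^4 × 0.36480^1 = 0.296939
P(M+4) = 10 × 0.63520^3 × 0.36480^2 = 0.341068
P(M+6) = 10 × 0.63520^2 × 0.36480^3 = 0.195878
P(M+8) = 5 × 0.63520^1 × 0.36480^4 = 0.056247
P(M+10) = 0.36480^5 = 0.006461
The M+4 peak is largest (0.341068); scaling to 100 gives 30.32 : 87.06 : 100.00 : 57.43 : 16.49 : 1.89.

30.32 : 87.06 : 100.00 : 57.43 : 16.49 : 1.89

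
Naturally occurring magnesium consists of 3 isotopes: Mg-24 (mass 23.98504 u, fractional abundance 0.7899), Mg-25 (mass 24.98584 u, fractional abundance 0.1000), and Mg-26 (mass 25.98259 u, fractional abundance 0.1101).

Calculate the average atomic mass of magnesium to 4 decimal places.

The abundance-weighted mean is 0.7899 × 23.98504 + 0.1000 × 24.98584 + 0.1101 × 25.98259
= 18.945783 + 2.498584 + 2.860683 = 24.305050 u

24.3051 u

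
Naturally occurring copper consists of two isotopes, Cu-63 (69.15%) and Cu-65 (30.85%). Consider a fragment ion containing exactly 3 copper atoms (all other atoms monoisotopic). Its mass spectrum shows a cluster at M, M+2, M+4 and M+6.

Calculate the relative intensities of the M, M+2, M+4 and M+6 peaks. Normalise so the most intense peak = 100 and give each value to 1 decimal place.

74.7 : 100.0 : 44.6 : 6.6

Each Cu atom is independently Cu-63 (p = 0.6915) or Cu-65 (q = 0.3085); the cluster is the binomial expansion (p + q)^3.
P(M) = 0.6915^3 = 0.330656
P(M+2) = 3 × 0.6915^2 × 0.3085^1 = 0.442548
P(M+4) = 3 × 0.6915^1 × 0.3085^2 = 0.197435
P(M+6) = 0.3085^3 = 0.029361
The M+2 peak is largest (0.442548); scaling to 100 gives 74.7 : 100.0 : 44.6 : 6.6.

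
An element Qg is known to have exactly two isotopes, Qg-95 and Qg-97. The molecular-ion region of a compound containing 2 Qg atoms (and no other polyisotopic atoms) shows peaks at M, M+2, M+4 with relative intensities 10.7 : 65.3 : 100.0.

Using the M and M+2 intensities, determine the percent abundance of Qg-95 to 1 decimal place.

24.7%

If p is the fraction of Qg that is Qg-95, then I(M+2)/I(M) = [C(2,1)·p^1·(1−p)] / p^2 = 2·(1−p)/p = 65.3/10.7 = 6.1028
(1−p)/p = 6.1028/2 = 3.0514  ⇒  p = 1/(1 + 3.0514) = 0.2468
Qg-95: 24.7%, Qg-97: 75.3%.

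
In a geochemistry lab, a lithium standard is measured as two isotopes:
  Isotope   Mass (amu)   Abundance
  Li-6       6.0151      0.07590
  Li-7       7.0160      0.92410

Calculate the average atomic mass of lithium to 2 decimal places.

The abundance-weighted mean is 0.07590 × 6.0151 + 0.92410 × 7.0160
= 0.45655 + 6.48349 = 6.94004 amu

6.94 amu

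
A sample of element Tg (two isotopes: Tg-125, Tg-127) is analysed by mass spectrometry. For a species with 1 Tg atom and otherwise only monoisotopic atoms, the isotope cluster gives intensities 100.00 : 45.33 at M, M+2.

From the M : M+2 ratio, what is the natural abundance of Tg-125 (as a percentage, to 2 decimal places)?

68.81%

If p is the fraction of Tg that is Tg-125, then I(M+2)/I(M) = [C(1,1)·p^0·(1−p)] / p^1 = 1·(1−p)/p = 45.33/100.00 = 0.4533
(1−p)/p = 0.4533/1 = 0.4533  ⇒  p = 1/(1 + 0.4533) = 0.6881
Tg-125: 68.81%, Tg-127: 31.19%.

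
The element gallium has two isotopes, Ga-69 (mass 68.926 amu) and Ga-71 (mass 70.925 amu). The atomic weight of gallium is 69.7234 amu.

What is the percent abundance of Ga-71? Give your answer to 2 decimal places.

With x = fraction of Ga-69 (so Ga-71 is 1 − x):
68.926·x + 70.925·(1 − x) = 69.7234
(68.926 − 70.925)·x = 69.7234 − 70.925
x = -1.2016 / -1.999 = 0.60110 → 60.11% Ga-69, 39.89% Ga-71.

39.89%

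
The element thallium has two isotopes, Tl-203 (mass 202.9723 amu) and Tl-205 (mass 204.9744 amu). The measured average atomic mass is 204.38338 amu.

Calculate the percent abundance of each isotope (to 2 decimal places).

Tl-203: 29.52%, Tl-205: 70.48%

With x = fraction of Tl-203 (so Tl-205 is 1 − x):
202.9723·x + 204.9744·(1 − x) = 204.38338
(202.9723 − 204.9744)·x = 204.38338 − 204.9744
x = -0.59102 / -2.0021 = 0.29520 → 29.52% Tl-203, 70.48% Tl-205.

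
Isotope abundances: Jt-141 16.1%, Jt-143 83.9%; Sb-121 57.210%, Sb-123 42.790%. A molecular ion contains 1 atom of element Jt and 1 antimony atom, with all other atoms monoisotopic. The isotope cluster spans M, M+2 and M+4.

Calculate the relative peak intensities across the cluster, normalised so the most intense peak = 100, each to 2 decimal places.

Element Jt pattern (n=1): 0.1610 : 0.8390
Antimony pattern (n=1): 0.5721 : 0.4279
Convolve the two distributions (both contribute in 2-u steps):
  M: 0.1610×0.5721 = 0.092108
  M+2: 0.1610×0.4279 + 0.8390×0.5721 = 0.548884
  M+4: 0.8390×0.4279 = 0.359008
Scale to base peak (0.548884) = 100: 16.78 : 100.00 : 65.41

16.78 : 100.00 : 65.41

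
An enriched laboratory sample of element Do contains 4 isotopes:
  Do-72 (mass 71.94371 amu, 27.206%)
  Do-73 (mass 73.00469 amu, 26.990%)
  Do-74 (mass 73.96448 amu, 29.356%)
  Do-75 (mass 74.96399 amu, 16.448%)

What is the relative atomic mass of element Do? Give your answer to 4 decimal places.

Weight each isotope mass by its fractional abundance: 0.27206 × 71.94371 + 0.26990 × 73.00469 + 0.29356 × 73.96448 + 0.16448 × 74.96399
= 19.573006 + 19.703966 + 21.713013 + 12.330077 = 73.320062 amu

73.3201 amu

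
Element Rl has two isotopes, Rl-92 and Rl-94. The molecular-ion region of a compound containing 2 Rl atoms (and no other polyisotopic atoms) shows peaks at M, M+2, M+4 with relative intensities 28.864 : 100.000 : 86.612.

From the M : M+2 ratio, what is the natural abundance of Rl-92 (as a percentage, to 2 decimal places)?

36.60%

If p is the fraction of Rl that is Rl-92, then I(M+2)/I(M) = [C(2,1)·p^1·(1−p)] / p^2 = 2·(1−p)/p = 100.000/28.864 = 3.4645
(1−p)/p = 3.4645/2 = 1.7323  ⇒  p = 1/(1 + 1.7323) = 0.3660
Rl-92: 36.60%, Rl-94: 63.40%.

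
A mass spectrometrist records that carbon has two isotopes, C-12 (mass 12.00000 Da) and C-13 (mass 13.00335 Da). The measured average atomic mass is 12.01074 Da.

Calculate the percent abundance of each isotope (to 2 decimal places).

C-12: 98.93%, C-13: 1.07%

Let x be the fractional abundance of C-12; then C-13 has abundance 1 − x.
12.00000·x + 13.00335·(1 − x) = 12.01074
(12.00000 − 13.00335)·x = 12.01074 − 13.00335
x = -0.99261 / -1.00335 = 0.98930 → 98.93% C-12, 1.07% C-13.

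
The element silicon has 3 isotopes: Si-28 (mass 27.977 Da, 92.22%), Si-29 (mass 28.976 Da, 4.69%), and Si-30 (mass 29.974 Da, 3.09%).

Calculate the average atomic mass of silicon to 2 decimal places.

Average mass = Σ (abundance × isotope mass) = 0.9222 × 27.977 + 0.0469 × 28.976 + 0.0309 × 29.974
= 25.8004 + 1.3590 + 0.9262 = 28.0856 Da

28.09 Da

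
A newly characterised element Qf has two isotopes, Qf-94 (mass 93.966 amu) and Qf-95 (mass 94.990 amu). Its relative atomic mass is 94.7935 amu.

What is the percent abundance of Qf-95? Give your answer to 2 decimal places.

With x = fraction of Qf-94 (so Qf-95 is 1 − x):
93.966·x + 94.990·(1 − x) = 94.7935
(93.966 − 94.990)·x = 94.7935 − 94.990
x = -0.1965 / -1.024 = 0.19189 → 19.19% Qf-94, 80.81% Qf-95.

80.81%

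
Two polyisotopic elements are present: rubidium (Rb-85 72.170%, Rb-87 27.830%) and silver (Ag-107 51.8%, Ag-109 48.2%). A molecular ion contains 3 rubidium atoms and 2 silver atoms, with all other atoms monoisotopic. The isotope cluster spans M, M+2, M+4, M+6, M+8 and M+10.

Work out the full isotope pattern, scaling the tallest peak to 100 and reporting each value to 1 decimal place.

28.9 : 87.1 : 100.0 : 54.5 : 14.2 : 1.4

Rubidium pattern (n=3): 0.37589809 : 0.43485841 : 0.16768892 : 0.02155458
Silver pattern (n=2): 0.268324 : 0.499352 : 0.232324
Convolve the two distributions (both contribute in 2-u steps):
  M: 0.37589809×0.268324 = 0.100862
  M+2: 0.37589809×0.499352 + 0.43485841×0.268324 = 0.304388
  M+4: 0.37589809×0.232324 + 0.43485841×0.499352 + 0.16768892×0.268324 = 0.349473
  M+6: 0.43485841×0.232324 + 0.16768892×0.499352 + 0.02155458×0.268324 = 0.190547
  M+8: 0.16768892×0.232324 + 0.02155458×0.499352 = 0.049721
  M+10: 0.02155458×0.232324 = 0.005008
Scale to base peak (0.349473) = 100: 28.9 : 87.1 : 100.0 : 54.5 : 14.2 : 1.4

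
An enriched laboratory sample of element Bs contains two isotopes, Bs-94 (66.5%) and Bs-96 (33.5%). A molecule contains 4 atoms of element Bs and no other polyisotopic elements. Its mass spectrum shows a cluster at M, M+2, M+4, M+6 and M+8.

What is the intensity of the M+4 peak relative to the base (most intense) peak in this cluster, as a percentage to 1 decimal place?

(0.665 + 0.335)^4 gives M 0.1956, M+2 0.3941, M+4 0.2978, M+6 0.1000, M+8 0.0126; the largest is M+2.
P(M+2) = C(4,1) × 0.665^3 × 0.335^1 = 4 × 0.29407963 × 0.3350 = 0.394067 (base)
P(M+4) = C(4,2) × 0.665^2 × 0.335^2 = 6 × 0.442225 × 0.112225 = 0.297772
Relative intensity = 0.297772 / 0.394067 × 100 = 75.6

75.6%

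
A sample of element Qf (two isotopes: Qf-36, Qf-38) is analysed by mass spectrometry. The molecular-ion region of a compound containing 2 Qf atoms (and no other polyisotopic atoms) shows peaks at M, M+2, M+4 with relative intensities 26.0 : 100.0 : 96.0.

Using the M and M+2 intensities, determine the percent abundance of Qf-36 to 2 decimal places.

34.21%

If p is the fraction of Qf that is Qf-36, then I(M+2)/I(M) = [C(2,1)·p^1·(1−p)] / p^2 = 2·(1−p)/p = 100.0/26.0 = 3.8462
(1−p)/p = 3.8462/2 = 1.9231  ⇒  p = 1/(1 + 1.9231) = 0.3421
Qf-36: 34.21%, Qf-38: 65.79%.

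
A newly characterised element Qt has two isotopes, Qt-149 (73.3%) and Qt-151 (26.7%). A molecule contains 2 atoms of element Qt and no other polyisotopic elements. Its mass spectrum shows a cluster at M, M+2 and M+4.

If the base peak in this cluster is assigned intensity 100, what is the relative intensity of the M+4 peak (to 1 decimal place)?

Term probabilities: M 0.5373, M+2 0.3914, M+4 0.0713. Base peak = M.
P(M) = C(2,0) × 0.733^2 × 0.267^0 = 1 × 0.537289 × 1.0000 = 0.537289 (base)
P(M+4) = C(2,2) × 0.733^0 × 0.267^2 = 1 × 1.0000 × 0.071289 = 0.071289
Relative intensity = 0.071289 / 0.537289 × 100 = 13.3

13.3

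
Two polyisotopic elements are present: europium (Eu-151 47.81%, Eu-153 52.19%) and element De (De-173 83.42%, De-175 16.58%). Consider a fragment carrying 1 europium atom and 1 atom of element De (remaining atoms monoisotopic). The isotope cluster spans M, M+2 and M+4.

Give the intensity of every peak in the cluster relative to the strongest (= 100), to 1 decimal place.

Europium pattern (n=1): 0.4781 : 0.5219
Element De pattern (n=1): 0.8342 : 0.1658
Convolve the two distributions (both contribute in 2-u steps):
  M: 0.4781×0.8342 = 0.398831
  M+2: 0.4781×0.1658 + 0.5219×0.8342 = 0.514638
  M+4: 0.5219×0.1658 = 0.086531
Scale to base peak (0.514638) = 100: 77.5 : 100.0 : 16.8

77.5 : 100.0 : 16.8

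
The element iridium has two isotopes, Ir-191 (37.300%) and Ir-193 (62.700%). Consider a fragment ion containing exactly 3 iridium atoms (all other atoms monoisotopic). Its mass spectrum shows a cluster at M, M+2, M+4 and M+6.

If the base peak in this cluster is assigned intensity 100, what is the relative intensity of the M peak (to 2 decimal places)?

Term probabilities: M 0.0519, M+2 0.2617, M+4 0.4399, M+6 0.2465. Base peak = M+4.
P(M+4) = C(3,2) × 0.37300^1 × 0.62700^2 = 3 × 0.3730 × 0.393129 = 0.439911 (base)
P(M) = C(3,0) × 0.37300^3 × 0.62700^0 = 1 × 0.05189512 × 1.0000 = 0.051895
Relative intensity = 0.051895 / 0.439911 × 100 = 11.80

11.80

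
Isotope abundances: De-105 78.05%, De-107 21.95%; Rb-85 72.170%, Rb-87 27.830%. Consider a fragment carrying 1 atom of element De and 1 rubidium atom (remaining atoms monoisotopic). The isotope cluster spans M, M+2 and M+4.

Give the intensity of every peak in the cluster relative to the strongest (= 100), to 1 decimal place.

Element De pattern (n=1): 0.7805 : 0.2195
Rubidium pattern (n=1): 0.7217 : 0.2783
Convolve the two distributions (both contribute in 2-u steps):
  M: 0.7805×0.7217 = 0.563287
  M+2: 0.7805×0.2783 + 0.2195×0.7217 = 0.375626
  M+4: 0.2195×0.2783 = 0.061087
Scale to base peak (0.563287) = 100: 100.0 : 66.7 : 10.8

100.0 : 66.7 : 10.8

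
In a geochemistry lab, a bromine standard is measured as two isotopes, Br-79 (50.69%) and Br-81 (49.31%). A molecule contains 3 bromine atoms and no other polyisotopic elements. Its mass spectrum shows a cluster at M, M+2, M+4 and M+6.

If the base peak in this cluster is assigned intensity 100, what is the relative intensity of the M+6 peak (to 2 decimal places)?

31.54

(0.5069 + 0.4931)^3 gives M 0.1302, M+2 0.3801, M+4 0.3698, M+6 0.1199; the largest is M+2.
P(M+2) = C(3,1) × 0.5069^2 × 0.4931^1 = 3 × 0.25694761 × 0.4931 = 0.380103 (base)
P(M+6) = C(3,3) × 0.5069^0 × 0.4931^3 = 1 × 1.0000 × 0.11989609 = 0.119896
Relative intensity = 0.119896 / 0.380103 × 100 = 31.54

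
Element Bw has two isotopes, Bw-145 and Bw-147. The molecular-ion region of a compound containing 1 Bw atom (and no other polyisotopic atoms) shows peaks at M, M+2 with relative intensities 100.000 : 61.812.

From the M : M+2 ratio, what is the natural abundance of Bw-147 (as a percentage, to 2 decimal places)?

38.20%

Write p for the Bw-145 fraction. I(M+2)/I(M) = [C(1,1)·p^0·(1−p)] / p^1 = 1·(1−p)/p = 61.812/100.000 = 0.6181
(1−p)/p = 0.6181/1 = 0.6181  ⇒  p = 1/(1 + 0.6181) = 0.6180
Bw-145: 61.80%, Bw-147: 38.20%.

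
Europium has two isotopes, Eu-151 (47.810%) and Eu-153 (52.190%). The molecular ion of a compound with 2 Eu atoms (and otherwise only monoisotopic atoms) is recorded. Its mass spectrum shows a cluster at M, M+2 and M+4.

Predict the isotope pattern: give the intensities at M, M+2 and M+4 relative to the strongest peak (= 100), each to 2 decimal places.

The 2 Eu atoms are independent, so intensities follow the terms of (0.47810 + 0.52190)^2.
P(M) = 0.47810^2 = 0.228580
P(M+2) = 2 × 0.47810^1 × 0.52190^1 = 0.499041
P(M+4) = 0.52190^2 = 0.272380
The M+2 peak is largest (0.499041); scaling to 100 gives 45.80 : 100.00 : 54.58.

45.80 : 100.00 : 54.58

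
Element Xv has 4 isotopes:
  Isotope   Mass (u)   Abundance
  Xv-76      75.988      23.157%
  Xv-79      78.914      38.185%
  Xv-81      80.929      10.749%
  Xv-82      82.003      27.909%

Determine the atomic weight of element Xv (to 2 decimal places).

Ar = Σ fᵢ·mᵢ = 0.23157 × 75.988 + 0.38185 × 78.914 + 0.10749 × 80.929 + 0.27909 × 82.003
= 17.5965 + 30.1333 + 8.6991 + 22.8862 = 79.3151 u

79.32 u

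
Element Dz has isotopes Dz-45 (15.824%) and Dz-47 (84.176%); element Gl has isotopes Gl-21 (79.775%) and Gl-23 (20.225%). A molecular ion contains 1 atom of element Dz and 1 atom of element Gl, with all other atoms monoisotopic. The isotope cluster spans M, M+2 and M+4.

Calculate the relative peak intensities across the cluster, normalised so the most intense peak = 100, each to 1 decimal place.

17.9 : 100.0 : 24.2

Element Dz pattern (n=1): 0.15824 : 0.84176
Element Gl pattern (n=1): 0.79775 : 0.20225
Convolve the two distributions (both contribute in 2-u steps):
  M: 0.15824×0.79775 = 0.126236
  M+2: 0.15824×0.20225 + 0.84176×0.79775 = 0.703518
  M+4: 0.84176×0.20225 = 0.170246
Scale to base peak (0.703518) = 100: 17.9 : 100.0 : 24.2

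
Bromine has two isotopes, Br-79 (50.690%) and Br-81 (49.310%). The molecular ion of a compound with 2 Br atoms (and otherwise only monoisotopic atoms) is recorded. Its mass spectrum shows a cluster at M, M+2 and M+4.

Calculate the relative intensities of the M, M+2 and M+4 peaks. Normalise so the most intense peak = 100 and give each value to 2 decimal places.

51.40 : 100.00 : 48.64

Expanding (0.50690 + 0.49310)^2:
P(M) = 0.50690^2 = 0.256948
P(M+2) = 2 × 0.50690^1 × 0.49310^1 = 0.499905
P(M+4) = 0.49310^2 = 0.243148
The M+2 peak is largest (0.499905); scaling to 100 gives 51.40 : 100.00 : 48.64.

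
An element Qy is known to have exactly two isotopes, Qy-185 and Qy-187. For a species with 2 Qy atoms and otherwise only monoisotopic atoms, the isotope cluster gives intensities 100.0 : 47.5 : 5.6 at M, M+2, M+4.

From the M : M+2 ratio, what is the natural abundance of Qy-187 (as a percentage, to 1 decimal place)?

19.2%

Write p for the Qy-185 fraction. I(M+2)/I(M) = [C(2,1)·p^1·(1−p)] / p^2 = 2·(1−p)/p = 47.5/100.0 = 0.4750
(1−p)/p = 0.4750/2 = 0.2375  ⇒  p = 1/(1 + 0.2375) = 0.8081
Qy-185: 80.8%, Qy-187: 19.2%.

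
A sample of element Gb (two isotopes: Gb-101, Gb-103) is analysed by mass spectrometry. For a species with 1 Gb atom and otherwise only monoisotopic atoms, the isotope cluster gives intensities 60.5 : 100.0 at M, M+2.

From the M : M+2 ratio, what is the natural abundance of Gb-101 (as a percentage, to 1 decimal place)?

If p is the fraction of Gb that is Gb-101, then I(M+2)/I(M) = [C(1,1)·p^0·(1−p)] / p^1 = 1·(1−p)/p = 100.0/60.5 = 1.6529
(1−p)/p = 1.6529/1 = 1.6529  ⇒  p = 1/(1 + 1.6529) = 0.3769
Gb-101: 37.7%, Gb-103: 62.3%.

37.7%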